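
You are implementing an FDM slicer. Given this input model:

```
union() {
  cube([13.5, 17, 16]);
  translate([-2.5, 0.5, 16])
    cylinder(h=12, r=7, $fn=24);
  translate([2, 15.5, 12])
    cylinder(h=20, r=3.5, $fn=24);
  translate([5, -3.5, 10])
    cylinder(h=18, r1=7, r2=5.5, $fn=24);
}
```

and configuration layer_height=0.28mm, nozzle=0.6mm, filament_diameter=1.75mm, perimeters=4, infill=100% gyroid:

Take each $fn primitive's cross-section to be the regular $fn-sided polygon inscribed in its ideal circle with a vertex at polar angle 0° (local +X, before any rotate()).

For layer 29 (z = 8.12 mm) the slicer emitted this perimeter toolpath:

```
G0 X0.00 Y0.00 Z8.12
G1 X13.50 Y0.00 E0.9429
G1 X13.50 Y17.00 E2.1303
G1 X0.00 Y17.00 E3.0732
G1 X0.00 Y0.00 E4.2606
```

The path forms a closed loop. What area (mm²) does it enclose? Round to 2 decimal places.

229.50 mm²

Apply the shoelace formula to the sequence of (X, Y) vertices; enclosed area = 229.50 mm².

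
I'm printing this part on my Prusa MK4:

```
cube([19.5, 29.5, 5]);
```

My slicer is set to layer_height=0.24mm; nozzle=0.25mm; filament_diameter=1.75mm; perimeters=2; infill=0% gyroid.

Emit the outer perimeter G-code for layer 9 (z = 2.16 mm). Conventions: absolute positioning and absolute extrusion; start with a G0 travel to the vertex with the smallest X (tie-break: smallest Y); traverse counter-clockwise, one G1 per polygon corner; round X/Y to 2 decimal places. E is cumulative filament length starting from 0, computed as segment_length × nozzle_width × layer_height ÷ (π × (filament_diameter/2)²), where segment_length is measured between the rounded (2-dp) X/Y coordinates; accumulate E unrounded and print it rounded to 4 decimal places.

At z = 2.16 mm: the 19.5×29.5 cube contributes its full rectangle. The outline is a single polygon with 4 vertices. Extrusion per mm of travel: 0.25 × 0.24 / (π × 0.875²) = 0.024945. Accumulating E over each segment gives final E = 2.4446.

G0 X0.00 Y0.00 Z2.16
G1 X19.50 Y0.00 E0.4864
G1 X19.50 Y29.50 E1.2223
G1 X0.00 Y29.50 E1.7087
G1 X0.00 Y0.00 E2.4446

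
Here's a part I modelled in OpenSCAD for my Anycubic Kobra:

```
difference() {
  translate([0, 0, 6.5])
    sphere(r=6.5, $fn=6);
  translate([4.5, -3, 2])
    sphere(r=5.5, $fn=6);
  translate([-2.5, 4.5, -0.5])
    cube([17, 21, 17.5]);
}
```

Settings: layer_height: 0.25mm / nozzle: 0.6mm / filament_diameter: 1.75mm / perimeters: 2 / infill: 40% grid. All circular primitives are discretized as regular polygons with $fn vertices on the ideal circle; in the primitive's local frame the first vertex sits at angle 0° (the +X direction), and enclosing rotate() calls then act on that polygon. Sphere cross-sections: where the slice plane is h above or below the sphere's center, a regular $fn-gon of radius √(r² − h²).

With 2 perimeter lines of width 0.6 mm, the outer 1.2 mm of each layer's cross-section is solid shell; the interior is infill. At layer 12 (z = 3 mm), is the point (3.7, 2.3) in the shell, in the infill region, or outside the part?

At z = 3 mm: the sphere: section is a regular 6-gon, circumradius = √(r²−h²) = √(6.5²−3.5²) = 5.477; the r=5.5 sphere at (4.5, -3) contributes a regular 6-gon of circumradius √(5.5²−1²) = 5.408; the cube at (-2.5, 4.5) is present — its section is the full 17×21 rectangle; Taking the first minus the rest: starting from the r=6.5 sphere, the r=5.5 sphere at (4.5, -3) partially overlaps it — only the 26.52 mm² overlap (of its 75.99 mm²) is removed, clipping the outline; the 17×21 cube at (-2.5, 4.5) partially overlaps it — only the 1.29 mm² overlap (of its 357.00 mm²) is removed, clipping the outline — 1 connected region. Overall, the cross-section is a single solid region. The nearest boundary edge runs (2.88, 4.50)→(4.51, 1.68); distance from the point to it = 0.39 mm. The point is inside the cross-section, 0.39 mm from the nearest boundary — within the 1.2 mm shell band (2 × 0.6).

shell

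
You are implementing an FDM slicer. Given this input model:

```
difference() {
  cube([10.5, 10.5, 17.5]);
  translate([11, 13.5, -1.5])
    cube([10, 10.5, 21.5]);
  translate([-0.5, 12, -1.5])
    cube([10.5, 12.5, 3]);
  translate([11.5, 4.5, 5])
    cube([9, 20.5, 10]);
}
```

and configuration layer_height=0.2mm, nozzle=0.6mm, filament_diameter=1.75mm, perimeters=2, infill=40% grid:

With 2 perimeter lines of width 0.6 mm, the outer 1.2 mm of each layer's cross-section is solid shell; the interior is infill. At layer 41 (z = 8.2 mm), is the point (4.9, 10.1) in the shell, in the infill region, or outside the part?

At z = 8.2 mm: the cube is present — its section is the full 10.5×10.5 rectangle; the cube at (11, 13.5) is present — its section is the full 10×10.5 rectangle; the cube at (-0.5, 12) does not reach this height (z outside [-1.5, 1.5]); the 9×20.5 cube at (11.5, 4.5) contributes its full rectangle; Taking the first minus the rest: starting from the 10.5×10.5 cube, the 10×10.5 cube at (11, 13.5) misses the remaining region (no effect); the 9×20.5 cube at (11.5, 4.5) misses the remaining region (no effect) — 1 connected region. Overall, the cross-section is a single solid region. The nearest boundary edge runs (0.00, 10.50)→(10.50, 10.50); distance from the point to it = 0.40 mm. The point is inside the cross-section, 0.40 mm from the nearest boundary — within the 1.2 mm shell band (2 × 0.6).

shell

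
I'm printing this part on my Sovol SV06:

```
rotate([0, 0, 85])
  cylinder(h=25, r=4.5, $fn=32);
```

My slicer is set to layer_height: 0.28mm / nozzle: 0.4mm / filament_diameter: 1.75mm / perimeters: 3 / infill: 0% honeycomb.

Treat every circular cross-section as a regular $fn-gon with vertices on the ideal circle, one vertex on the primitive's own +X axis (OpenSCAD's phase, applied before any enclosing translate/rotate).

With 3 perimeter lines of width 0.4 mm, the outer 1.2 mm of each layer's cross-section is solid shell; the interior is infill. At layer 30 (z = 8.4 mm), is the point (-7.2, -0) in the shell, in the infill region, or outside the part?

At z = 8.4 mm: the r=4.5 cylinder contributes a regular 32-gon of circumradius 4.5; (whole slice rotated 85° about Z — lengths, areas and connectivity unchanged). Overall, the cross-section is a single solid region. Undo the 85° rotation: the query point maps to (-0.628, 7.173) in the un-rotated model frame. The nearest boundary edge runs (0.00, 4.50)→(-0.88, 4.41); distance from the point to it = 2.72 mm. The point is not inside any of the regions above, so it lies outside the cross-section (2.72 mm from the nearest boundary).

outside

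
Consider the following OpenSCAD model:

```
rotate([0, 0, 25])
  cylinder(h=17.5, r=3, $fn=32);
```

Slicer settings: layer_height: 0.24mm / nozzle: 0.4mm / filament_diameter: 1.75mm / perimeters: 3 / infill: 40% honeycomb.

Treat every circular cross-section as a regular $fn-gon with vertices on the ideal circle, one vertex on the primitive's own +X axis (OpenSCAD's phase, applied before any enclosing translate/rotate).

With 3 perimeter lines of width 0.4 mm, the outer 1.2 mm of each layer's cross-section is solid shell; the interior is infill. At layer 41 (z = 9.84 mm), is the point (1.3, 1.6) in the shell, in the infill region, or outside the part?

shell

At z = 9.84 mm: the r=3 cylinder gives a regular 32-gon of circumradius 3 (constant along its height); (rotated 25° about Z; rotation is an isometry so areas/perimeters/island counts are preserved). Overall, the cross-section is a single solid region. Undo the 25° rotation: the query point maps to (1.854, 0.901) in the un-rotated model frame. The nearest boundary edge runs (2.77, 1.15)→(2.49, 1.67); distance from the point to it = 0.93 mm. The point is inside the cross-section, 0.93 mm from the nearest boundary — within the 1.2 mm shell band (3 × 0.4).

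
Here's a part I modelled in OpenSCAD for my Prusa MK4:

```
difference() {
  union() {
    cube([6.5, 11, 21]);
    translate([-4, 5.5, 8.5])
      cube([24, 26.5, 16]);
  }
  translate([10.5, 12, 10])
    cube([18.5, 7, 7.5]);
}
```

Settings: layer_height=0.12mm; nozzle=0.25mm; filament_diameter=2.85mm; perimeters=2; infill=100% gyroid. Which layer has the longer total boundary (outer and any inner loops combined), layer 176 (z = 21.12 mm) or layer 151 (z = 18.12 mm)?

layer 151 (z = 18.12 mm)

Layer 176 (z = 21.12): the cube does not reach this height (z outside [0, 21]); the cube at (-4, 5.5) is present — its section is the full 24×26.5 rectangle (perimeter 101.00 mm); Merging all regions: only the 24×26.5 cube at (-4, 5.5) is present, so the union is just that shape — boundary = 101.00 mm; the cube at (10.5, 12) is absent (z outside [10, 17.5]); Subtracting the remaining from the first: none of the subtracted shapes is present at this height, so that combined region is unchanged — boundary = 101.00 mm. So its perimeter = 101.00 mm. Layer 151 (z = 18.12): the cube (footprint 6.5×11) is included at this height (perimeter 35.00 mm); the cube at (-4, 5.5) is present — its section is the full 24×26.5 rectangle (perimeter 101.00 mm); Combining (union): the regions partially overlap (shared area 35.75 mm²), so the edge portions inside another operand are dropped and the merged outline is re-measured after clipping — boundary = 112.00 mm; the cube at (10.5, 12) is absent (z outside [10, 17.5]); After the difference (first − rest): none of the subtracted shapes is present at this height, so the result so far is unchanged — boundary = 112.00 mm. So its perimeter = 112.00 mm. Layer 151 is larger (112.00 vs 101.00 mm).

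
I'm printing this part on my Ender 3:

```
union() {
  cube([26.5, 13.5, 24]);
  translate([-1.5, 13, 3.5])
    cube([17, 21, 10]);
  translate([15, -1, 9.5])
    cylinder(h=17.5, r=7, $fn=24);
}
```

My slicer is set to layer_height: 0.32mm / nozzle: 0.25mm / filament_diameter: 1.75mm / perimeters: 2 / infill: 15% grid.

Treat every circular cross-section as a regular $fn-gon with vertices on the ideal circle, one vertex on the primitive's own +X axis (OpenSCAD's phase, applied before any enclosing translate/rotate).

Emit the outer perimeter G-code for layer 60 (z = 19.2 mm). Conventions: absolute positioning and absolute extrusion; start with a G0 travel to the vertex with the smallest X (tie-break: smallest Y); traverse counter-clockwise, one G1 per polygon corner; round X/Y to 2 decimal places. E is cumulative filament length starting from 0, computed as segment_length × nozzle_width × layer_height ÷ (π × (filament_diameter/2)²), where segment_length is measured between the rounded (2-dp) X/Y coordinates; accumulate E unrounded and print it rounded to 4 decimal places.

G0 X0.00 Y0.00 Z19.20
G1 X8.13 Y0.00 E0.2704
G1 X8.00 Y-1.00 E0.3039
G1 X8.24 Y-2.81 E0.3647
G1 X8.94 Y-4.50 E0.4255
G1 X10.05 Y-5.95 E0.4862
G1 X11.50 Y-7.06 E0.5470
G1 X13.19 Y-7.76 E0.6078
G1 X15.00 Y-8.00 E0.6686
G1 X16.81 Y-7.76 E0.7293
G1 X18.50 Y-7.06 E0.7901
G1 X19.95 Y-5.95 E0.8509
G1 X21.06 Y-4.50 E0.9116
G1 X21.76 Y-2.81 E0.9724
G1 X22.00 Y-1.00 E1.0332
G1 X21.87 Y0.00 E1.0667
G1 X26.50 Y0.00 E1.2207
G1 X26.50 Y13.50 E1.6697
G1 X0.00 Y13.50 E2.5511
G1 X0.00 Y0.00 E3.0001

At z = 19.2 mm: the cube (footprint 26.5×13.5) is included at this height; the cube at (-1.5, 13) is absent (z outside [3.5, 13.5]); the r=7 cylinder at (15, -1) contributes a regular 24-gon of circumradius 7; Combining (union): the regions partially overlap (shared area 62.22 mm²), so overlapping operands fuse into one piece — 1 connected region. The outline is a single polygon with 19 vertices. Extrusion per mm of travel: 0.25 × 0.32 / (π × 0.875²) = 0.033260. Accumulating E over each segment gives final E = 3.0001.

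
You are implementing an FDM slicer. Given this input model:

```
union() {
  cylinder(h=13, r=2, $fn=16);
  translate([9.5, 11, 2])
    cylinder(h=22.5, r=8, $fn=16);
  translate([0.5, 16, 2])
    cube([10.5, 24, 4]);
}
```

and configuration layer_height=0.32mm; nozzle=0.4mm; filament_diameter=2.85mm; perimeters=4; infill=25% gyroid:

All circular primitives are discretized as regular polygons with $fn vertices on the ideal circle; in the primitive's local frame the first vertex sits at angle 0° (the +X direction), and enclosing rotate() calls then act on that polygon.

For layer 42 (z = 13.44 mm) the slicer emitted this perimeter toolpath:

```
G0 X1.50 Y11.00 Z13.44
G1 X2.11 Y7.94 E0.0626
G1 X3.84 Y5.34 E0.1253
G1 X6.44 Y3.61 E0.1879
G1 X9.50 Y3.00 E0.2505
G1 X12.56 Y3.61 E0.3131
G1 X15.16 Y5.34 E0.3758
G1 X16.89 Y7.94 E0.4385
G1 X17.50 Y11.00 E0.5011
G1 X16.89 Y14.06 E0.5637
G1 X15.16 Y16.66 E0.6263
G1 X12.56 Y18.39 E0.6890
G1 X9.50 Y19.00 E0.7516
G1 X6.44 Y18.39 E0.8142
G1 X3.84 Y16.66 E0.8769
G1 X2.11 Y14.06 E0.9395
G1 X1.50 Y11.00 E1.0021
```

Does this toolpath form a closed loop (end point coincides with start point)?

Start point (G0): (1.50, 11.00). End point (last G1): the path returns to the start — closed.

yes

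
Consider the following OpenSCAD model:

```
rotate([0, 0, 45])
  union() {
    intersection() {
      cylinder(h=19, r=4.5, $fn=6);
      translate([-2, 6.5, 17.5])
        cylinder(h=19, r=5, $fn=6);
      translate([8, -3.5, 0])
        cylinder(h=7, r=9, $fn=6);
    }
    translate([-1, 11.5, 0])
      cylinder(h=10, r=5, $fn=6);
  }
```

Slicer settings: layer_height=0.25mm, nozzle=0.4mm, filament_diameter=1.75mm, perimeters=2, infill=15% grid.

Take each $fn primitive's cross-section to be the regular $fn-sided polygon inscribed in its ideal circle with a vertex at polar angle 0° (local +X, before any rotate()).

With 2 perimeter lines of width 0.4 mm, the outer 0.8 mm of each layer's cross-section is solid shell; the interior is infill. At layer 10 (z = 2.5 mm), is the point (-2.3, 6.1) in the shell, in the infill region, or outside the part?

outside

At z = 2.5 mm: the r=4.5 cylinder contributes a regular 6-gon of circumradius 4.5; the cylinder at (-2, 6.5) is not intersected at this z (z outside [17.5, 36.5]); the r=9 cylinder at (8, -3.5) contributes a regular 6-gon of circumradius 9; Keeping only the common overlap: at least one operand is absent at this height, so nothing remains; the r=5 cylinder at (-1, 11.5) gives a regular 6-gon of circumradius 5 (constant along its height); Merging all regions: only the r=5 cylinder at (-1, 11.5) is present, so the union is just that shape — 1 connected region; (rotated 45° about Z; rotation is an isometry so areas/perimeters/island counts are preserved). Overall, the cross-section is a single solid region. Undo the 45° rotation: the query point maps to (2.687, 5.940) in the un-rotated model frame. The nearest boundary edge runs (-3.50, 7.17)→(1.50, 7.17); distance from the point to it = 1.71 mm. The point is not inside any of the regions above, so it lies outside the cross-section (1.71 mm from the nearest boundary).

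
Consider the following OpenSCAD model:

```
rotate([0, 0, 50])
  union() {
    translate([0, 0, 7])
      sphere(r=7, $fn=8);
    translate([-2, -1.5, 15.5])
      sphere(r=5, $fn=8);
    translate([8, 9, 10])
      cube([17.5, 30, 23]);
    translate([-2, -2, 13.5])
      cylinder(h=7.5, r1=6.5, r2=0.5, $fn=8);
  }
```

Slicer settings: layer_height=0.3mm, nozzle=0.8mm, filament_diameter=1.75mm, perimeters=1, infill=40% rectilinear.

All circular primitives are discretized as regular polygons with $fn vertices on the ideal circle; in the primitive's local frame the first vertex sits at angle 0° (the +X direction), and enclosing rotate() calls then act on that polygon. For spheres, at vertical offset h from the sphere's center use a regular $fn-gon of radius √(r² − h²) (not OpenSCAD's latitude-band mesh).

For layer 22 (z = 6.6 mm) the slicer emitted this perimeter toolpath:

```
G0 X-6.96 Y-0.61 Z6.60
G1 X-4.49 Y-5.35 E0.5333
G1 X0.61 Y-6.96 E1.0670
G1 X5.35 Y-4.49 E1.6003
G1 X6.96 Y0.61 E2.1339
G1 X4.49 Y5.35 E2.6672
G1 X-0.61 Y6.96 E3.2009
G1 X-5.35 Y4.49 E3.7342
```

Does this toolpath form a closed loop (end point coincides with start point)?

Start point (G0): (-6.96, -0.61). End point (last G1): the path does not return to the start — open.

no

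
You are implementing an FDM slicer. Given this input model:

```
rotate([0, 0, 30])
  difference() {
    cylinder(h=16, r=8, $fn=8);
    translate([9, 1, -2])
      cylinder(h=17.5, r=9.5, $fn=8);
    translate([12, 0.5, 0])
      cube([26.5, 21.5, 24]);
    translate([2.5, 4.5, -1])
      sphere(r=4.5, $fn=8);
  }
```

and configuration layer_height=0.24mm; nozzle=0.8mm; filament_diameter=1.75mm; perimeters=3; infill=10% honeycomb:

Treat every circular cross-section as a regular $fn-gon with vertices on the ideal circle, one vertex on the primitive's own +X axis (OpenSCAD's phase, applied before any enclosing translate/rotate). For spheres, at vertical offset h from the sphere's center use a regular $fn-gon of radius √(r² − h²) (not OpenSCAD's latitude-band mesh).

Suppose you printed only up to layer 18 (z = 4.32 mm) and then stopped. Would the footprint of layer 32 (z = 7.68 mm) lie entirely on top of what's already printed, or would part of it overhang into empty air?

Compare the two slices. At z = 4.32: the cylinder: section is a regular 8-gon, circumradius r=8 (area = (8/2)·8.000²·sin(360°/8) = 181.02 mm²); the r=9.5 cylinder at (9, 1) contributes a regular 8-gon of circumradius 9.5 (area = (8/2)·9.500²·sin(360°/8) = 255.27 mm²); the 26.5×21.5 cube at (12, 0.5) contributes its full rectangle (area 569.75 mm²); the sphere at (2.5, 4.5) is not intersected at this z (|z−center|=5.320 > r=4.5); Subtracting the remaining from the first: starting from the r=8 cylinder (181.02 mm²), the r=9.5 cylinder at (9, 1) partially overlaps it — only the 73.68 mm² overlap (of its 255.27 mm²) is removed, clipping the outline; the 26.5×21.5 cube at (12, 0.5) misses the remaining region (no effect) — area = 107.34 mm²; (rotated 30° about Z; rotation is an isometry so areas/perimeters/island counts are preserved). At z = 7.68: the r=8 cylinder gives a regular 8-gon of circumradius 8 (constant along its height) (area = (8/2)·8.000²·sin(360°/8) = 181.02 mm²); the cylinder at (9, 1): section is a regular 8-gon, circumradius r=9.5 (area = (8/2)·9.500²·sin(360°/8) = 255.27 mm²); the cube at (12, 0.5) is present — its section is the full 26.5×21.5 rectangle (area 569.75 mm²); the sphere at (2.5, 4.5) does not reach this height (|z−center|=8.680 > r=4.5); After the difference (first − rest): starting from the r=8 cylinder (181.02 mm²), the r=9.5 cylinder at (9, 1) partially overlaps it — only the 73.68 mm² overlap (of its 255.27 mm²) is removed, clipping the outline; the 26.5×21.5 cube at (12, 0.5) misses the remaining region (no effect) — area = 107.34 mm²; (rotated 30° about Z; rotation is an isometry so areas/perimeters/island counts are preserved). Checking containment: the cross-section at z = 7.68 is a subset of the cross-section at z = 4.32.

entirely on top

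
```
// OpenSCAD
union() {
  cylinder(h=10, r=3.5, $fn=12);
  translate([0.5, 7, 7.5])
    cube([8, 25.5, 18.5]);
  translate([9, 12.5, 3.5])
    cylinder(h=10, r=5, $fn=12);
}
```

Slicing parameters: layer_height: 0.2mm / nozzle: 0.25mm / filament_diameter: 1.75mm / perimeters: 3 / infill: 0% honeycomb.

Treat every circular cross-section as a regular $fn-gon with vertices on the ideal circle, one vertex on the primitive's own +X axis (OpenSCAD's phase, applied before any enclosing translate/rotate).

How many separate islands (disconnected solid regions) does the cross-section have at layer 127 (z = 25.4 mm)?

At z = 25.4 mm: the cylinder does not reach this height (z outside [0, 10]); the 8×25.5 cube at (0.5, 7) contributes its full rectangle; the cylinder at (9, 12.5) is not intersected at this z (z outside [3.5, 13.5]); Merging all regions: only the 8×25.5 cube at (0.5, 7) is present, so the union is just that shape — 1 connected region. Overall, the cross-section is a single solid region. Island count = 1.

1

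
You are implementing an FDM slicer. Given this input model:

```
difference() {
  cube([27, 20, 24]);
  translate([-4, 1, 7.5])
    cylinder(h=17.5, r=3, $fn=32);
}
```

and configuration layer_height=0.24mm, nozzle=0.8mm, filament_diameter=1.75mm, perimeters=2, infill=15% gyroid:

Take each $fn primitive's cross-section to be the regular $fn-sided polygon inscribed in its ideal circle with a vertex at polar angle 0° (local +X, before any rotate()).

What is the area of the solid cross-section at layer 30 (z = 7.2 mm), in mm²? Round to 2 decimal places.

At z = 7.2 mm: the cube is present — its section is the full 27×20 rectangle (area 540.00 mm²); the cylinder at (-4, 1) does not reach this height (z outside [7.5, 25]); Taking the first minus the rest: none of the subtracted shapes is present at this height, so the 27×20 cube is unchanged — area = 540.00 mm². Overall, the cross-section is a single solid region. Net area = 540.00 mm².

540.00 mm²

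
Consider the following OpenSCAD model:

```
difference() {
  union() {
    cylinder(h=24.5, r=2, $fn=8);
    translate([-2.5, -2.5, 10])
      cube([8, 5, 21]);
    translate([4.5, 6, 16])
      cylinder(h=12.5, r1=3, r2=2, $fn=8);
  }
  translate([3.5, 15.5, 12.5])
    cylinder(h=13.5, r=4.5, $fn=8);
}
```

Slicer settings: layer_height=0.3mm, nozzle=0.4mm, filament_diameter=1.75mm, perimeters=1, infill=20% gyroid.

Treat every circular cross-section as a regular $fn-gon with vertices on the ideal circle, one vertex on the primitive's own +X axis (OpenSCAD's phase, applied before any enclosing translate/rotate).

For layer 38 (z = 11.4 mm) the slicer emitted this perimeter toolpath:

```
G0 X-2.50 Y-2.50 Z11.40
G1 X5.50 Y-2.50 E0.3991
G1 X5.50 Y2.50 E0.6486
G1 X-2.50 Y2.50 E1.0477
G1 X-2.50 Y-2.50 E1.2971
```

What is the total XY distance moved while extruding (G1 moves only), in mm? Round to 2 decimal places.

26.00 mm

Sum the Euclidean lengths of each G1 segment: total = 26.00 mm.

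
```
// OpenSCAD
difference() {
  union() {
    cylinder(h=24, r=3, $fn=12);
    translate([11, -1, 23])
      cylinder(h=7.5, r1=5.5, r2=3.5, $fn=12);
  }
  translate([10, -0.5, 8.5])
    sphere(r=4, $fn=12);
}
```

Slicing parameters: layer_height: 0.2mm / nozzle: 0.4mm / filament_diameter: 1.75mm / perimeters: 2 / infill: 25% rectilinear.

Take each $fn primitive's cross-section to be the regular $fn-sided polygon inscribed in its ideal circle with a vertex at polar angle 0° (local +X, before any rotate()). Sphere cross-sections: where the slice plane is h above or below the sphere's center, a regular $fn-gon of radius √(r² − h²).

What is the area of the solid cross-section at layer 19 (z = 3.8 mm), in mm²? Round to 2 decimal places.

At z = 3.8 mm: the cylinder: section is a regular 12-gon, circumradius r=3 (area = (12/2)·3.000²·sin(360°/12) = 27.00 mm²); the cone at (11, -1) is not intersected at this z (z outside [23, 30.5]); Merging all regions: only the r=3 cylinder is present, so the union is just that shape — area = 27.00 mm²; the sphere at (10, -0.5) is absent (|z−center|=4.700 > r=4); Taking the first minus the rest: none of the subtracted shapes is present at this height, so that combined region is unchanged — area = 27.00 mm². Overall, the cross-section is a single solid region. Net area = 27.00 mm².

27.00 mm²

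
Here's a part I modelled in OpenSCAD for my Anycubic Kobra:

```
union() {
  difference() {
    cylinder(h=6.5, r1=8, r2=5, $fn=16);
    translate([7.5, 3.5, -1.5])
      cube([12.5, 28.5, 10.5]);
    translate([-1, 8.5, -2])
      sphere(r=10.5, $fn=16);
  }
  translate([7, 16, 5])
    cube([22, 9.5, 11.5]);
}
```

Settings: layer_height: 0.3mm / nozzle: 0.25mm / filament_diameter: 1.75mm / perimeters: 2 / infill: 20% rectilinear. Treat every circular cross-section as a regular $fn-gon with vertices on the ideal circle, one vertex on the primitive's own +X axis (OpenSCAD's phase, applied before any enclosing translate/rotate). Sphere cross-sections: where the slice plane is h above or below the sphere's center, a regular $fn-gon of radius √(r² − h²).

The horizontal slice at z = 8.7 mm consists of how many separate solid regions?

At z = 8.7 mm: the cone does not reach this height (z outside [0, 6.5]); the cube at (7.5, 3.5) (footprint 12.5×28.5) is included at this height; the sphere at (-1, 8.5) is not intersected at this z (|z−center|=10.700 > r=10.5); Taking the first minus the rest: the first operand is absent here, so nothing remains; the cube at (7, 16) (footprint 22×9.5) is included at this height; Taking the union: only the 22×9.5 cube at (7, 16) is present, so the union is just that shape — 1 connected region. The result has 1 disconnected region.

1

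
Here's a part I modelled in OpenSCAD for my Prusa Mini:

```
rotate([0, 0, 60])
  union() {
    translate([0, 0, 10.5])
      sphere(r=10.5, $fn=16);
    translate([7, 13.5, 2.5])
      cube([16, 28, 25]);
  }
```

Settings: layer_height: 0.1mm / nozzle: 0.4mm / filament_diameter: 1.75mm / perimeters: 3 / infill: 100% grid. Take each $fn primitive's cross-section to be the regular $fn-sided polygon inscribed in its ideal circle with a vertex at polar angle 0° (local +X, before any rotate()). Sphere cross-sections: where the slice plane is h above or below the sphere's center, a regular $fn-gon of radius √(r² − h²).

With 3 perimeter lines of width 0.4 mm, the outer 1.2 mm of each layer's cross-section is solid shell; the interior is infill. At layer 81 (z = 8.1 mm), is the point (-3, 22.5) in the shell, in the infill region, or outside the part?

At z = 8.1 mm: the r=10.5 sphere slices to a regular 16-gon of circumradius 10.222 (√(r²−h²) with h=2.4 from center); the 16×28 cube at (7, 13.5) contributes its full rectangle; Merging all regions: the 2 present regions are separate (no shared area or edge), so areas and boundary lengths simply add and each stays a separate island — 2 connected regions; (whole slice rotated 60° about Z — lengths, areas and connectivity unchanged). Overall, the cross-section has 2 separate islands. Undo the 60° rotation: the query point maps to (17.986, 13.848) in the un-rotated model frame. The nearest boundary edge runs (23.00, 13.50)→(7.00, 13.50); distance from the point to it = 0.35 mm. (Shell/infill is judged within the island containing the point — the largest one.) The point is inside the cross-section, 0.35 mm from the nearest boundary — within the 1.2 mm shell band (3 × 0.4).

shell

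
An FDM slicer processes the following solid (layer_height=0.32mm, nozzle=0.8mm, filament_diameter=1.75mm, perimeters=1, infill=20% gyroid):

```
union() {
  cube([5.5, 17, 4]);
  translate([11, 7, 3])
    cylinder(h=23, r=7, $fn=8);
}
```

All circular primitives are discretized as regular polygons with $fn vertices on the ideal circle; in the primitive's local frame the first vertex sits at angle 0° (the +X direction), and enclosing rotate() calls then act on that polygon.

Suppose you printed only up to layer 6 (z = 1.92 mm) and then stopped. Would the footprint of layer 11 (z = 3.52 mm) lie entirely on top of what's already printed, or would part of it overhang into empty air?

Compare the two slices. At z = 1.92: the cube is present — its section is the full 5.5×17 rectangle (area 93.50 mm²); the cylinder at (11, 7) is absent (z outside [3, 26]); Merging all regions: only the 5.5×17 cube is present, so the union is just that shape — area = 93.50 mm². At z = 3.52: the 5.5×17 cube contributes its full rectangle (area 93.50 mm²); the r=7 cylinder at (11, 7) gives a regular 8-gon of circumradius 7 (constant along its height) (area = (8/2)·7.000²·sin(360°/8) = 138.59 mm²); Combining (union): the regions partially overlap — summed areas 232.09 mm² minus the doubly-counted overlap 5.43 mm² gives 226.66 mm² — area = 226.66 mm². Checking containment: at z = 3.52 the cross-section extends beyond the z = 1.92 cross-section by about 133.16 mm².

part overhangs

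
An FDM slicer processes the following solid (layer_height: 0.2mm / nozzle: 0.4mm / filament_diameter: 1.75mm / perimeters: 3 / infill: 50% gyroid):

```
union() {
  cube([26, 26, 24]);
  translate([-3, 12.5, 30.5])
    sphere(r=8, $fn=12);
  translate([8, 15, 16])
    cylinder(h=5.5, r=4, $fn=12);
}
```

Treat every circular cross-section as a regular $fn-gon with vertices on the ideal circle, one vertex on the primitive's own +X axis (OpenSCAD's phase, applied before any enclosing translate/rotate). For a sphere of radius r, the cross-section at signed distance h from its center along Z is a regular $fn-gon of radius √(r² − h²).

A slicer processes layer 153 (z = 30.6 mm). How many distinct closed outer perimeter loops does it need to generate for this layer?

At z = 30.6 mm: the cube is absent (z outside [0, 24]); the r=8 sphere at (-3, 12.5) contributes a regular 12-gon of circumradius √(8²−0.1²) = 7.999; the cylinder at (8, 15) is absent (z outside [16, 21.5]); Taking the union: only the r=8 sphere at (-3, 12.5) is present, so the union is just that shape — 1 connected region. The result has 1 disconnected region.

1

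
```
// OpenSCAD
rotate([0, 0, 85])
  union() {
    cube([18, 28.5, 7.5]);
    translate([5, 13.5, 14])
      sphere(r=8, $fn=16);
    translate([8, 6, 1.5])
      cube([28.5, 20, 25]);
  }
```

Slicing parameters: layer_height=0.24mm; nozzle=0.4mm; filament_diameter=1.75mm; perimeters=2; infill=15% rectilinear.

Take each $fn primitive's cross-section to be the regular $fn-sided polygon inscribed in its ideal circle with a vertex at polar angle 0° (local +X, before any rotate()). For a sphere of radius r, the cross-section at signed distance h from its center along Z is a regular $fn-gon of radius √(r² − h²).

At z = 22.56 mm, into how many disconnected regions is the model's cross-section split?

At z = 22.56 mm: the cube does not reach this height (z outside [0, 7.5]); the sphere at (5, 13.5) is not intersected at this z (|z−center|=8.560 > r=8); the 28.5×20 cube at (8, 6) contributes its full rectangle; Taking the union: only the 28.5×20 cube at (8, 6) is present, so the union is just that shape — 1 connected region; (rotated 85° about Z; rotation is an isometry so areas/perimeters/island counts are preserved). The result has 1 disconnected region.

1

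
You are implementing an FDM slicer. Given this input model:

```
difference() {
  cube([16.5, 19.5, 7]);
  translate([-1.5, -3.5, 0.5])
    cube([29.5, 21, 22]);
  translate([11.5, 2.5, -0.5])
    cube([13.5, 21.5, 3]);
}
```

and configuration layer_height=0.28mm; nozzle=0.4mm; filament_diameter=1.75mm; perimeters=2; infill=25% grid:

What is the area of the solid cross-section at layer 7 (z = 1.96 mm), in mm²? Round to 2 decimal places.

23.00 mm²

At z = 1.96 mm: the cube is present — its section is the full 16.5×19.5 rectangle (area 321.75 mm²); the cube at (-1.5, -3.5) (footprint 29.5×21) is included at this height (area 619.50 mm²); the cube at (11.5, 2.5) (footprint 13.5×21.5) is included at this height (area 290.25 mm²); After the difference (first − rest): starting from the 16.5×19.5 cube (321.75 mm²), the 29.5×21 cube at (-1.5, -3.5) partially overlaps it — only the 288.75 mm² overlap (of its 619.50 mm²) is removed, clipping the outline; the 13.5×21.5 cube at (11.5, 2.5) partially overlaps it — only the 10.00 mm² overlap (of its 290.25 mm²) is removed, clipping the outline — area = 23.00 mm². Overall, the cross-section is a single solid region. Net area = 23.00 mm².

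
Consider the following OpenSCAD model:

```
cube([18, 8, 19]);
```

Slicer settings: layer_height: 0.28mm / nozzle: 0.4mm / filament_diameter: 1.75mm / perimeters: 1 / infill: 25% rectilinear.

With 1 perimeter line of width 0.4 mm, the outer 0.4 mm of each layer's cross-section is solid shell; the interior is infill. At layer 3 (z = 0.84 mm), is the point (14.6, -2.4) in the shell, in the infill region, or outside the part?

At z = 0.84 mm: the cube is present — its section is the full 18×8 rectangle. Overall, the cross-section is a single solid region. The nearest boundary edge runs (0.00, 0.00)→(18.00, 0.00); distance from the point to it = 2.40 mm. The point is not inside any of the regions above, so it lies outside the cross-section (2.40 mm from the nearest boundary).

outside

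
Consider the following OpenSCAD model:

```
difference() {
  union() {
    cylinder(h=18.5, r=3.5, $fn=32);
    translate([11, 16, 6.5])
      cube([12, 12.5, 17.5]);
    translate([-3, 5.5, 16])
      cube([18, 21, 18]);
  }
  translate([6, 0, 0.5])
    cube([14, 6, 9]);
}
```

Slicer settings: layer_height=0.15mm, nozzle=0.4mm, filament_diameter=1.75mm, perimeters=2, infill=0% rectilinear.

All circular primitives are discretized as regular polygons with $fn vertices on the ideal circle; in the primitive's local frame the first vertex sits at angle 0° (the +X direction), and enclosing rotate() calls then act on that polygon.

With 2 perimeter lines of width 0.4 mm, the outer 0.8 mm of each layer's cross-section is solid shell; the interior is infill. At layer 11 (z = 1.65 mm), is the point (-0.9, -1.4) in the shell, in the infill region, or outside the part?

At z = 1.65 mm: the r=3.5 cylinder gives a regular 32-gon of circumradius 3.5 (constant along its height); the cube at (11, 16) is absent (z outside [6.5, 24]); the cube at (-3, 5.5) is not intersected at this z (z outside [16, 34]); Merging all regions: only the r=3.5 cylinder is present, so the union is just that shape — 1 connected region; the 14×6 cube at (6, 0) contributes its full rectangle; Subtracting the remaining from the first: starting from the result so far, the 14×6 cube at (6, 0) misses the remaining region (no effect) — 1 connected region. Overall, the cross-section is a single solid region. The nearest boundary edge runs (-1.34, -3.23)→(-1.94, -2.91); distance from the point to it = 1.82 mm. The point is inside the cross-section and 1.82 mm from the nearest boundary — more than the 0.8 mm shell width (2 × 0.4), so it's in the infill interior.

infill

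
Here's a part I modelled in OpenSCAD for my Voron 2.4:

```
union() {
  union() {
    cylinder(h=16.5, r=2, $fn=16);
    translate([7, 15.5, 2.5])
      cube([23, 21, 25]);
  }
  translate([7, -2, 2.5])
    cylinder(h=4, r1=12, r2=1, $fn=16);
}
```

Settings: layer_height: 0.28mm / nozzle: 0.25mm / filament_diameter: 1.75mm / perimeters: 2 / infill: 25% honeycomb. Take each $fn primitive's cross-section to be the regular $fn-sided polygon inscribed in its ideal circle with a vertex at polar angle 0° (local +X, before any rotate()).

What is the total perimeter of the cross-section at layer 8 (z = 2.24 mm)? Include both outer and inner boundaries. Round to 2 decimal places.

At z = 2.24 mm: the r=2 cylinder contributes a regular 16-gon of circumradius 2 (perimeter = 2·16·2.000·sin(180°/16) = 12.49 mm); the cube at (7, 15.5) does not reach this height (z outside [2.5, 27.5]); Taking the union: only the r=2 cylinder is present, so the union is just that shape — boundary = 12.49 mm; the cone at (7, -2) does not reach this height (z outside [2.5, 6.5]); Merging all regions: only that combined region is present, so the union is just that shape — boundary = 12.49 mm. Overall, the cross-section is a single solid region. Total boundary length (outer) = 12.49 mm.

12.49 mm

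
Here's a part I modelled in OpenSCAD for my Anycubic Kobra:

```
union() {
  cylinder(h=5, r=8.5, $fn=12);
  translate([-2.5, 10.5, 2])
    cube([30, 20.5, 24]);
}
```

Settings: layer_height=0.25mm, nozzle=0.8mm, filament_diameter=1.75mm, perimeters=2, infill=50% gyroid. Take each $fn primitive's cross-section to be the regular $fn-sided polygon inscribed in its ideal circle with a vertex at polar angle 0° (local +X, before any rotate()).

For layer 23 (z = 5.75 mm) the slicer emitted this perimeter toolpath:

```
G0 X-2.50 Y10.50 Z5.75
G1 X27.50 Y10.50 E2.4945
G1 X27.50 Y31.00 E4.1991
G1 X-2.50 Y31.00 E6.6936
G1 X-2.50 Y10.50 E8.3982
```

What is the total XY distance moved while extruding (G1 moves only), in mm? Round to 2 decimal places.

101.00 mm

Sum the Euclidean lengths of each G1 segment: total = 101.00 mm.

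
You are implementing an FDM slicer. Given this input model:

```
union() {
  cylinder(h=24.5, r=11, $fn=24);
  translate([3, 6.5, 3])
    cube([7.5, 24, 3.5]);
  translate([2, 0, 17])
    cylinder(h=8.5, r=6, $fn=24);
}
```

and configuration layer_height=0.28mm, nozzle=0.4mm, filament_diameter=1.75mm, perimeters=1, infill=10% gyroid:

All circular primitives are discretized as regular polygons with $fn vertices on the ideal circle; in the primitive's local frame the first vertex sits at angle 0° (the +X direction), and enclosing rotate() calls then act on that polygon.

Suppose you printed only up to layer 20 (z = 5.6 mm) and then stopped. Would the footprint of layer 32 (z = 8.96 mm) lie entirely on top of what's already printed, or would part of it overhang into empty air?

entirely on top

Compare the two slices. At z = 5.6: the r=11 cylinder contributes a regular 24-gon of circumradius 11 (area = (24/2)·11.000²·sin(360°/24) = 375.81 mm²); the cube at (3, 6.5) is present — its section is the full 7.5×24 rectangle (area 180.00 mm²); the cylinder at (2, 0) does not reach this height (z outside [17, 25.5]); Merging all regions: the regions partially overlap — summed areas 555.81 mm² minus the doubly-counted overlap 14.39 mm² gives 541.42 mm² — area = 541.42 mm². At z = 8.96: the r=11 cylinder contributes a regular 24-gon of circumradius 11 (area = (24/2)·11.000²·sin(360°/24) = 375.81 mm²); the cube at (3, 6.5) is absent (z outside [3, 6.5]); the cylinder at (2, 0) is not intersected at this z (z outside [17, 25.5]); Taking the union: only the r=11 cylinder is present, so the union is just that shape — area = 375.81 mm². Checking containment: the cross-section at z = 8.96 is a subset of the cross-section at z = 5.6.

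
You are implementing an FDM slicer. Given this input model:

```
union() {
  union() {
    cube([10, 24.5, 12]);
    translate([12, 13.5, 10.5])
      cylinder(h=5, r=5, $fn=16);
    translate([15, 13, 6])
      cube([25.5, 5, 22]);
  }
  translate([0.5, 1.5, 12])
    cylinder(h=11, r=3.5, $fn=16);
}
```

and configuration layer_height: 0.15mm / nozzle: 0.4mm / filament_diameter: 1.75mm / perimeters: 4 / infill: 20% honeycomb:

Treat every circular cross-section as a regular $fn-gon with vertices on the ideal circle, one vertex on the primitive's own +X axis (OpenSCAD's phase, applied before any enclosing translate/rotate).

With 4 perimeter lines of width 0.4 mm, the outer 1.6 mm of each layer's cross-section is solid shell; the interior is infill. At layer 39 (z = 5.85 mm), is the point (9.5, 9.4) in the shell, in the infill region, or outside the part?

At z = 5.85 mm: the cube is present — its section is the full 10×24.5 rectangle; the cylinder at (12, 13.5) is absent (z outside [10.5, 15.5]); the cube at (15, 13) is absent (z outside [6, 28]); Merging all regions: only the 10×24.5 cube is present, so the union is just that shape — 1 connected region; the cylinder at (0.5, 1.5) does not reach this height (z outside [12, 23]); Merging all regions: only the result so far is present, so the union is just that shape — 1 connected region. Overall, the cross-section is a single solid region. The nearest boundary edge runs (10.00, 0.00)→(10.00, 24.50); distance from the point to it = 0.50 mm. The point is inside the cross-section, 0.50 mm from the nearest boundary — within the 1.6 mm shell band (4 × 0.4).

shell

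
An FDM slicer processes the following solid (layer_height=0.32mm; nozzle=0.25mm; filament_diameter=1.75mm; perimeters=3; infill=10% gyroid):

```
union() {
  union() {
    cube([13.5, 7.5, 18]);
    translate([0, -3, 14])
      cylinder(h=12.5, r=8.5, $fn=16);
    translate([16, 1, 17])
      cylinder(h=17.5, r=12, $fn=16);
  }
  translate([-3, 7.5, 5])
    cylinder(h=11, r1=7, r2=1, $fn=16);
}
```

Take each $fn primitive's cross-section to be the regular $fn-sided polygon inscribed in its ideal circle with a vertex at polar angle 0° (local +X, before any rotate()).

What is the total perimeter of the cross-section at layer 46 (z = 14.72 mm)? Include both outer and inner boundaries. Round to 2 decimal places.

At z = 14.72 mm: the cube is present — its section is the full 13.5×7.5 rectangle (perimeter 42.00 mm); the cylinder at (0, -3): section is a regular 16-gon, circumradius r=8.5 (perimeter = 2·16·8.500·sin(180°/16) = 53.06 mm); the cylinder at (16, 1) is absent (z outside [17, 34.5]); Taking the union: the regions partially overlap (shared area 30.69 mm²), so the edge portions inside another operand are dropped and the merged outline is re-measured after clipping — boundary = 71.45 mm; the cone at (-3, 7.5): at t=0.884 of its height the radius interpolates to r₁+(r₂−r₁)t = 1.698, giving a regular 16-gon of that circumradius (perimeter = 2·16·1.698·sin(180°/16) = 10.60 mm); Taking the union: the 2 present regions are separate (no shared area or edge), so areas and boundary lengths simply add and each stays a separate island — boundary = 82.06 mm. Overall, the cross-section has 2 separate islands. Total boundary length (outer) = 82.06 mm.

82.06 mm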